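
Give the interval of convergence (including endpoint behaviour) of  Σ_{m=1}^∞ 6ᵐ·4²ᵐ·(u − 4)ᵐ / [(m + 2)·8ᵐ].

Apply the ratio test: |a_{m+1}| / |a_m| = [(m + 2)/((m+1) + 2)] · 6·16/8, which tends to 12 as m → ∞.
The series converges when 12 · |u − 4| < 1, giving R = 1/12.
When u = 49/12, the terms behave like c/m; limit comparison with the harmonic series gives divergence.
When u = 47/12, an alternating series whose terms decrease to 0 in absolute value, so it converges by the Leibniz criterion.

[47/12, 49/12)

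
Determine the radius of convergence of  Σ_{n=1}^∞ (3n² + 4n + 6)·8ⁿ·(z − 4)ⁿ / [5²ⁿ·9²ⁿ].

By the ratio test, |a_{n+1}/a_n| = [(3(n+1)² + 4(n+1) + 6)/(3n² + 4n + 6)] · 8/(25·81) → 8/2025.
The series converges when 8/2025 · |z − 4| < 1, giving R = 2025/8.

R = 2025/8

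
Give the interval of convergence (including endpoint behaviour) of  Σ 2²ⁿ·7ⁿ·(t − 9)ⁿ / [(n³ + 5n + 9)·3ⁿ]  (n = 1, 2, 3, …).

Ratio test: |a_{n+1}/a_n| = [(n³ + 5n + 9)/((n+1)³ + 5(n+1) + 9)] · 4·7/3 → 28/3 as n → ∞.
The series converges when 28/3 · |t − 9| < 1, giving R = 3/28.
Endpoint t = 255/28: the terms are on the order of 1/n³, so the series converges absolutely by comparison with the p-series (p = 3 > 1).
Check t = 249/28: absolute convergence follows by limit comparison with Σ 1/n³.

[249/28, 255/28]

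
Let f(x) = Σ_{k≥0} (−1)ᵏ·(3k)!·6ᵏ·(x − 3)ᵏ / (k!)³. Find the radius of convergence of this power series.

R = 1/162

By the ratio test, |a_{k+1}/a_k| = (3k+1)·(3k+2)·(3k+3)/(k+1)³ · 6 → 162.
Hence the series converges for |x − 3| < 1/(162) = 1/162, so the radius of convergence is 1/162.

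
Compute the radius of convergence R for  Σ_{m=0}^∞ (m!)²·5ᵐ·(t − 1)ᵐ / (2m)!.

Ratio test: |a_{m+1}/a_m| = (m+1)²/[(2m+1)·(2m+2)] · 5 → 5/4 as m → ∞.
Convergence for |t − 1| · 5/4 < 1, i.e. |t − 1| < 4/5. So R = 4/5.

R = 4/5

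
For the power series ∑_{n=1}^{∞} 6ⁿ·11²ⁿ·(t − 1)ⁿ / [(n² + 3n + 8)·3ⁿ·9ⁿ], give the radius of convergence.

R = 9/242

Ratio test: |a_{n+1}/a_n| = [(n² + 3n + 8)/((n+1)² + 3(n+1) + 8)] · 6·121/(3·9) → 242/9 as n → ∞.
The series converges when 242/9 · |t − 1| < 1, giving R = 9/242.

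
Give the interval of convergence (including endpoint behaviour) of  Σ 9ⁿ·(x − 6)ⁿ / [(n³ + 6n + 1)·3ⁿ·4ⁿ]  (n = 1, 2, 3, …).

The ratio of consecutive coefficients is [(n³ + 6n + 1)/((n+1)³ + 6(n+1) + 1)] · 9/(3·4) → 3/4.
Convergence for |x − 6| · 3/4 < 1, i.e. |x − 6| < 4/3. So R = 4/3.
Check x = 22/3: the series is dominated by a constant times Σ 1/n³, which converges (p = 3 > 1).
Check x = 14/3: absolute convergence follows by limit comparison with Σ 1/n³.

[14/3, 22/3]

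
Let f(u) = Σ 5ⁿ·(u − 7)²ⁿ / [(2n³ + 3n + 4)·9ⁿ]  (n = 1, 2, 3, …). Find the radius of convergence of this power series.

R = 3√5/5

Apply the ratio test: |a_{n+1}| / |a_n| = [(2n³ + 3n + 4)/(2(n+1)³ + 3(n+1) + 4)] · 5/9, which tends to 5/9 as n → ∞.
Since the exponent of (u − 7) increases by 2 each term, convergence requires |u − 7|² < 9/5, hence R = 3√5/5.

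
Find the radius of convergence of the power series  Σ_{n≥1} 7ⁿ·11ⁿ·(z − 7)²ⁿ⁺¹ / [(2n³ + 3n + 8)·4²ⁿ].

R = 4√77/77

The ratio of consecutive coefficients is [(2n³ + 3n + 8)/(2(n+1)³ + 3(n+1) + 8)] · 7·11/16 → 77/16.
Successive powers of (z − 7) differ by 2, so the series converges when |z − 7|² · 77/16 < 1, i.e. |z − 7| < √(16/77). So R = 4√77/77.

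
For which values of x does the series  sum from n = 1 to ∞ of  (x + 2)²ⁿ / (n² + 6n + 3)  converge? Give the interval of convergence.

By the ratio test, |a_{n+1}/a_n| = (n² + 6n + 3)/((n+1)² + 6(n+1) + 3) → 1.
Writing y = (x + 2)², the series in y has radius 1, so |x + 2| < √(1) = 1 and R = 1.
Endpoint x = -1: absolute convergence follows by limit comparison with Σ 1/n².
Check x = -3: the terms are on the order of 1/n², so the series converges absolutely by comparison with the p-series (p = 2 > 1).

[-3, -1]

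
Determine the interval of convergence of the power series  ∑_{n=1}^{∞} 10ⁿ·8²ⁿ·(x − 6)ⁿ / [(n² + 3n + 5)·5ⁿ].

[767/128, 769/128]

Apply the ratio test: |a_{n+1}| / |a_n| = [(n² + 3n + 5)/((n+1)² + 3(n+1) + 5)] · 10·64/5, which tends to 128 as n → ∞.
Thus R = 1/(128) = 1/128.
At x = 769/128: the terms are on the order of 1/n², so the series converges absolutely by comparison with the p-series (p = 2 > 1).
At x = 767/128: the series is dominated by a constant times Σ 1/n², which converges (p = 2 > 1).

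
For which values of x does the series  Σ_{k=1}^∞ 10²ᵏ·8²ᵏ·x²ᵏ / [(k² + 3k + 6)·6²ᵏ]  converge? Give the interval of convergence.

[-3/40, 3/40]

By the ratio test, |a_{k+1}/a_k| = [(k² + 3k + 6)/((k+1)² + 3(k+1) + 6)] · 100·64/36 → 1600/9.
Writing y = x², the series in y has radius 9/1600, so |x| < √(9/1600) = 3/40 and R = 3/40.
At x = 3/40: absolute convergence follows by limit comparison with Σ 1/k².
When x = -3/40, the terms are on the order of 1/k², so the series converges absolutely by comparison with the p-series (p = 2 > 1).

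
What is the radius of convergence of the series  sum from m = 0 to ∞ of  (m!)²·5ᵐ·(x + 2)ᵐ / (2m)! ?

The ratio of consecutive coefficients is (m+1)²/[(2m+1)·(2m+2)] · 5 → 5/4.
The series converges when 5/4 · |x + 2| < 1, giving R = 4/5.

R = 4/5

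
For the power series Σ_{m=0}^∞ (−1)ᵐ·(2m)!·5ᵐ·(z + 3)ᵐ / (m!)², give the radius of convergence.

The ratio of consecutive coefficients is (2m+1)·(2m+2)/(m+1)² · 5 → 20.
Thus R = 1/(20) = 1/20.

R = 1/20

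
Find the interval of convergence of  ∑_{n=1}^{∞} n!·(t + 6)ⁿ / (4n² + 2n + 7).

{-6}

Apply the ratio test: |a_{n+1}| / |a_n| = (n+1) · (4n² + 2n + 7)/(4(n+1)² + 2(n+1) + 7), which tends to ∞ as n → ∞.
The ratio grows without bound, so the series diverges whenever (t + 6) ≠ 0; it converges only at t = -6. R = 0.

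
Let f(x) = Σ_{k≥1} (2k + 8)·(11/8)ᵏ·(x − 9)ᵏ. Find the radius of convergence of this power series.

Apply the ratio test: |a_{k+1}| / |a_k| = [(2(k+1) + 8)/(2k + 8)] · 11/8, which tends to 11/8 as k → ∞.
The series converges when 11/8 · |x − 9| < 1, giving R = 8/11.

R = 8/11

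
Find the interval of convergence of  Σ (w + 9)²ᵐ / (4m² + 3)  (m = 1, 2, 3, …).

By the ratio test, |a_{m+1}/a_m| = (4m² + 3)/(4(m+1)² + 3) → 1.
Successive powers of (w + 9) differ by 2, so the series converges when |w + 9|² · 1 < 1, i.e. |w + 9| < √(1) = 1. So R = 1.
At w = -8: absolute convergence follows by limit comparison with Σ 1/m².
Check w = -10: the series is dominated by a constant times Σ 1/m², which converges (p = 2 > 1).

[-10, -8]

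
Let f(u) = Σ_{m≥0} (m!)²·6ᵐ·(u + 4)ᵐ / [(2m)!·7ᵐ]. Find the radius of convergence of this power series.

Ratio test: |a_{m+1}/a_m| = (m+1)²/[(2m+1)·(2m+2)] · 6/7 → 3/14 as m → ∞.
Hence the series converges for |u + 4| < 1/(3/14) = 14/3, so the radius of convergence is 14/3.

R = 14/3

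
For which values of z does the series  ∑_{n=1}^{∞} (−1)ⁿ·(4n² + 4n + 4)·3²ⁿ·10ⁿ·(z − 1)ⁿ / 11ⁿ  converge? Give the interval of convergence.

Ratio test: |a_{n+1}/a_n| = [(4(n+1)² + 4(n+1) + 4)/(4n² + 4n + 4)] · 9·10/11 → 90/11 as n → ∞.
Convergence for |z − 1| · 90/11 < 1, i.e. |z − 1| < 11/90. So R = 11/90.
Endpoint z = 101/90: the terms have absolute value of order n², which does not tend to 0, so the series diverges by the divergence test.
At z = 79/90: the n-th term does not approach 0; divergence by the term test.

(79/90, 101/90)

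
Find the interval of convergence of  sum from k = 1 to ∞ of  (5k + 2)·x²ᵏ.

(-1, 1)

By the ratio test, |a_{k+1}/a_k| = (5(k+1) + 2)/(5k + 2) → 1.
Successive powers of x differ by 2, so the series converges when |x|² · 1 < 1, i.e. |x| < √(1) = 1. So R = 1.
At x = 1: the k-th term does not approach 0; divergence by the term test.
When x = -1, the terms have absolute value of order k, which does not tend to 0, so the series diverges by the divergence test.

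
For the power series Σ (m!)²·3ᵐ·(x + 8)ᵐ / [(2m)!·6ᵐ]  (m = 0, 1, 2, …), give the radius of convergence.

Ratio test: |a_{m+1}/a_m| = (m+1)²/[(2m+1)·(2m+2)] · 3/6 → 1/8 as m → ∞.
Convergence for |x + 8| · 1/8 < 1, i.e. |x + 8| < 8. So R = 8.

R = 8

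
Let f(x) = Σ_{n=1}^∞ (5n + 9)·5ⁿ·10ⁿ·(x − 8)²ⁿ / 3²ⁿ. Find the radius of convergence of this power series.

The ratio of consecutive coefficients is [(5(n+1) + 9)/(5n + 9)] · 5·10/9 → 50/9.
Successive powers of (x − 8) differ by 2, so the series converges when |x − 8|² · 50/9 < 1, i.e. |x − 8| < √(9/50). So R = 3√2/10.

R = 3√2/10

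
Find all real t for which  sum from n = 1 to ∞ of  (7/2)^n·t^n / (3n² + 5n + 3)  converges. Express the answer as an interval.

[-2/7, 2/7]

Ratio test: |a_{n+1}/a_n| = [(3n² + 5n + 3)/(3(n+1)² + 5(n+1) + 3)] · 7/2 → 7/2 as n → ∞.
The series converges when 7/2 · |t| < 1, giving R = 2/7.
When t = 2/7, the series is dominated by a constant times Σ 1/n², which converges (p = 2 > 1).
When t = -2/7, the terms are on the order of 1/n², so the series converges absolutely by comparison with the p-series (p = 2 > 1).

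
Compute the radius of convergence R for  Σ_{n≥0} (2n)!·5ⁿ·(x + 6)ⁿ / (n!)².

By the ratio test, |a_{n+1}/a_n| = (2n+1)·(2n+2)/(n+1)² · 5 → 20.
The series converges when 20 · |x + 6| < 1, giving R = 1/20.

R = 1/20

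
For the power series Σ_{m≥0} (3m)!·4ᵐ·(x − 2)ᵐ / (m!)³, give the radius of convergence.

R = 1/108

By the ratio test, |a_{m+1}/a_m| = (3m+1)·(3m+2)·(3m+3)/(m+1)³ · 4 → 108.
Convergence for |x − 2| · 108 < 1, i.e. |x − 2| < 1/108. So R = 1/108.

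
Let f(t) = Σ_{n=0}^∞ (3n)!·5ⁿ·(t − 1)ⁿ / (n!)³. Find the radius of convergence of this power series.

R = 1/135

By the ratio test, |a_{n+1}/a_n| = (3n+1)·(3n+2)·(3n+3)/(n+1)³ · 5 → 135.
Convergence for |t − 1| · 135 < 1, i.e. |t − 1| < 1/135. So R = 1/135.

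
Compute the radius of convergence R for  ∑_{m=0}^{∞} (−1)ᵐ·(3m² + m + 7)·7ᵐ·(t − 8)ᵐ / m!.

R = ∞

By the ratio test, |a_{m+1}/a_m| = (3(m+1)² + (m+1) + 7)/(3m² + m + 7) · 7 · 1/(m+1) → 0.
The ratio tends to 0 regardless of t, hence R = ∞.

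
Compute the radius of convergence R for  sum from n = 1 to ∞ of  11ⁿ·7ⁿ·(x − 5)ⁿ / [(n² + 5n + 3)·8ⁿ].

R = 8/77

Apply the ratio test: |a_{n+1}| / |a_n| = [(n² + 5n + 3)/((n+1)² + 5(n+1) + 3)] · 11·7/8, which tends to 77/8 as n → ∞.
The series converges when 77/8 · |x − 5| < 1, giving R = 8/77.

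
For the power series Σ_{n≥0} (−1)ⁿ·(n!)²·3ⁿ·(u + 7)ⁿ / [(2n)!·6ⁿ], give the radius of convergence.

R = 8

The ratio of consecutive coefficients is (n+1)²/[(2n+1)·(2n+2)] · 3/6 → 1/8.
Hence the series converges for |u + 7| < 1/(1/8) = 8, so the radius of convergence is 8.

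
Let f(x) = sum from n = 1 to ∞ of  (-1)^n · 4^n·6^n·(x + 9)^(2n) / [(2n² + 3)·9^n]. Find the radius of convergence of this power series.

Ratio test: |a_{n+1}/a_n| = [(2n² + 3)/(2(n+1)² + 3)] · 4·6/9 → 8/3 as n → ∞.
Writing y = (x + 9)², the series in y has radius 3/8, so |x + 9| < √(3/8) and R = √6/4.

R = √6/4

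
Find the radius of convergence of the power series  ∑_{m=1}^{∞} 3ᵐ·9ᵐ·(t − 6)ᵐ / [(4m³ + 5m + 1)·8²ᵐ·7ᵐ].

The ratio of consecutive coefficients is [(4m³ + 5m + 1)/(4(m+1)³ + 5(m+1) + 1)] · 3·9/(64·7) → 27/448.
Thus R = 1/(27/448) = 448/27.

R = 448/27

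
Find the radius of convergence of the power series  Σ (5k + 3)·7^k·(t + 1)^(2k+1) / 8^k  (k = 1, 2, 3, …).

R = 2√14/7

The ratio of consecutive coefficients is [(5(k+1) + 3)/(5k + 3)] · 7/8 → 7/8.
Writing y = (t + 1)², the series in y has radius 8/7, so |t + 1| < √(8/7) and R = 2√14/7.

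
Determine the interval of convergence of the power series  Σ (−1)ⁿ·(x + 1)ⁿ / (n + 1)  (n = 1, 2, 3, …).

Apply the ratio test: |a_{n+1}| / |a_n| = (n + 1)/((n+1) + 1), which tends to 1 as n → ∞.
Hence R = 1.
Check x = 0: convergence follows from the alternating series test (terms decrease monotonically to 0).
Endpoint x = -2: the terms behave like c/n; limit comparison with the harmonic series gives divergence.

(-2, 0]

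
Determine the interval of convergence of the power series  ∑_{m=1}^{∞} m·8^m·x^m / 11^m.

(-11/8, 11/8)

Ratio test: |a_{m+1}/a_m| = [(m+1)/m] · 8/11 → 8/11 as m → ∞.
Hence the series converges for |x| < 1/(8/11) = 11/8, so the radius of convergence is 11/8.
When x = 11/8, the terms have absolute value of order m, which does not tend to 0, so the series diverges by the divergence test.
When x = -11/8, the terms do not tend to 0, so the series diverges.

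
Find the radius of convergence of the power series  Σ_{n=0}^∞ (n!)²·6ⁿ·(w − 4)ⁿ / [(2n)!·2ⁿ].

R = 4/3

By the ratio test, |a_{n+1}/a_n| = (n+1)²/[(2n+1)·(2n+2)] · 6/2 → 3/4.
Hence the series converges for |w − 4| < 1/(3/4) = 4/3, so the radius of convergence is 4/3.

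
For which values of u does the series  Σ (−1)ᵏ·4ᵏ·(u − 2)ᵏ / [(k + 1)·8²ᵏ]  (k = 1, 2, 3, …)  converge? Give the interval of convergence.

The ratio of consecutive coefficients is [(k + 1)/((k+1) + 1)] · 4/64 → 1/16.
Convergence for |u − 2| · 1/16 < 1, i.e. |u − 2| < 16. So R = 16.
At u = 18: an alternating series whose terms decrease to 0 in absolute value, so it converges by the Leibniz criterion.
At u = -14: the terms behave like c/k; limit comparison with the harmonic series gives divergence.

(-14, 18]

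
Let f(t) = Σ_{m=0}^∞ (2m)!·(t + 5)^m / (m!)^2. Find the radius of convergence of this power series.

Ratio test: |a_{m+1}/a_m| = (2m+1)·(2m+2)/(m+1)² → 4 as m → ∞.
Hence the series converges for |t + 5| < 1/(4) = 1/4, so the radius of convergence is 1/4.

R = 1/4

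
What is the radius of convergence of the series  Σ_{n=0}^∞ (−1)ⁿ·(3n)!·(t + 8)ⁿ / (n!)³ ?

R = 1/27

The ratio of consecutive coefficients is (3n+1)·(3n+2)·(3n+3)/(n+1)³ → 27.
Hence the series converges for |t + 8| < 1/(27) = 1/27, so the radius of convergence is 1/27.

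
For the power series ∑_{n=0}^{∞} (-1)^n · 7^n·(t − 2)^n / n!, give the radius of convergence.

R = ∞

The ratio of consecutive coefficients is 7 · 1/(n+1) → 0.
The limit is 0, so the series converges for all t; R = ∞.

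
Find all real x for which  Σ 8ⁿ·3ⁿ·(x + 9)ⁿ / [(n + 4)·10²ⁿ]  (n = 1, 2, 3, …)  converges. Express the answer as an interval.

[-79/6, -29/6)

Ratio test: |a_{n+1}/a_n| = [(n + 4)/((n+1) + 4)] · 8·3/100 → 6/25 as n → ∞.
Hence the series converges for |x + 9| < 1/(6/25) = 25/6, so the radius of convergence is 25/6.
When x = -29/6, the terms behave like c/n; limit comparison with the harmonic series gives divergence.
At x = -79/6: the terms alternate in sign and decrease monotonically to 0 in absolute value (size ~ c/n), so the alternating series test gives convergence.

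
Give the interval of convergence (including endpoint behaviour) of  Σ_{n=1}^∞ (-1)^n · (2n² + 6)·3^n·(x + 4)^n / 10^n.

(-22/3, -2/3)

The ratio of consecutive coefficients is [(2(n+1)² + 6)/(2n² + 6)] · 3/10 → 3/10.
Convergence for |x + 4| · 3/10 < 1, i.e. |x + 4| < 10/3. So R = 10/3.
Endpoint x = -2/3: the terms do not tend to 0, so the series diverges.
Endpoint x = -22/3: the terms have absolute value of order n², which does not tend to 0, so the series diverges by the divergence test.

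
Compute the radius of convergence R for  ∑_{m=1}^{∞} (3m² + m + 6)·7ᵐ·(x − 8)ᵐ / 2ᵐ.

R = 2/7

The ratio of consecutive coefficients is [(3(m+1)² + (m+1) + 6)/(3m² + m + 6)] · 7/2 → 7/2.
The series converges when 7/2 · |x − 8| < 1, giving R = 2/7.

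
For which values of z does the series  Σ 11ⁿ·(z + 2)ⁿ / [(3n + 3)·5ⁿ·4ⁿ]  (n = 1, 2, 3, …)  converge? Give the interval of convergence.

The ratio of consecutive coefficients is [(3n + 3)/(3(n+1) + 3)] · 11/(5·4) → 11/20.
The series converges when 11/20 · |z + 2| < 1, giving R = 20/11.
When z = -2/11, the terms are asymptotic to a nonzero constant times 1/n, so the series diverges by limit comparison with Σ 1/n.
Check z = -42/11: an alternating series whose terms decrease to 0 in absolute value, so it converges by the Leibniz criterion.

[-42/11, -2/11)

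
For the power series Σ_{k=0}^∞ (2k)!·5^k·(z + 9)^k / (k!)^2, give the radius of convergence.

By the ratio test, |a_{k+1}/a_k| = (2k+1)·(2k+2)/(k+1)² · 5 → 20.
The series converges when 20 · |z + 9| < 1, giving R = 1/20.

R = 1/20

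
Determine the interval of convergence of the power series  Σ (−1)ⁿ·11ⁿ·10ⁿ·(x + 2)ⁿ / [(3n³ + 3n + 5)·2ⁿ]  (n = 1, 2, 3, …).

[-111/55, -109/55]

The ratio of consecutive coefficients is [(3n³ + 3n + 5)/(3(n+1)³ + 3(n+1) + 5)] · 11·10/2 → 55.
Hence the series converges for |x + 2| < 1/(55) = 1/55, so the radius of convergence is 1/55.
At x = -109/55: the terms are on the order of 1/n³, so the series converges absolutely by comparison with the p-series (p = 3 > 1).
Check x = -111/55: the series is dominated by a constant times Σ 1/n³, which converges (p = 3 > 1).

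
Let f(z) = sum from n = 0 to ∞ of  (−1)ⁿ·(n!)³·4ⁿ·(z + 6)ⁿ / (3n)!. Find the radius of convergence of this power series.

R = 27/4

By the ratio test, |a_{n+1}/a_n| = (n+1)³/[(3n+1)·(3n+2)·(3n+3)] · 4 → 4/27.
Thus R = 1/(4/27) = 27/4.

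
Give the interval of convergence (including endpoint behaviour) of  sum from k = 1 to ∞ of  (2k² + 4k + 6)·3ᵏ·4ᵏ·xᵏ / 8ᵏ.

Apply the ratio test: |a_{k+1}| / |a_k| = [(2(k+1)² + 4(k+1) + 6)/(2k² + 4k + 6)] · 3·4/8, which tends to 3/2 as k → ∞.
Thus R = 1/(3/2) = 2/3.
Endpoint x = 2/3: the k-th term does not approach 0; divergence by the term test.
Endpoint x = -2/3: the terms have absolute value of order k², which does not tend to 0, so the series diverges by the divergence test.

(-2/3, 2/3)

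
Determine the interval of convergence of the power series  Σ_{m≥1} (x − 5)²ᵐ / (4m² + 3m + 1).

Ratio test: |a_{m+1}/a_m| = (4m² + 3m + 1)/(4(m+1)² + 3(m+1) + 1) → 1 as m → ∞.
Since the exponent of (x − 5) increases by 2 each term, convergence requires |x − 5|² < 1, hence R = 1.
When x = 6, the terms are on the order of 1/m², so the series converges absolutely by comparison with the p-series (p = 2 > 1).
When x = 4, absolute convergence follows by limit comparison with Σ 1/m².

[4, 6]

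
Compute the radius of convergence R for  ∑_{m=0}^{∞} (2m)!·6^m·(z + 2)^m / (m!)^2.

Apply the ratio test: |a_{m+1}| / |a_m| = (2m+1)·(2m+2)/(m+1)² · 6, which tends to 24 as m → ∞.
Convergence for |z + 2| · 24 < 1, i.e. |z + 2| < 1/24. So R = 1/24.

R = 1/24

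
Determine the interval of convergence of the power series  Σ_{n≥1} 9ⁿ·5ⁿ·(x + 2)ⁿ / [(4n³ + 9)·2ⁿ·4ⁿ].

Apply the ratio test: |a_{n+1}| / |a_n| = [(4n³ + 9)/(4(n+1)³ + 9)] · 9·5/(2·4), which tends to 45/8 as n → ∞.
Hence the series converges for |x + 2| < 1/(45/8) = 8/45, so the radius of convergence is 8/45.
When x = -82/45, absolute convergence follows by limit comparison with Σ 1/n³.
Endpoint x = -98/45: the terms are on the order of 1/n³, so the series converges absolutely by comparison with the p-series (p = 3 > 1).

[-98/45, -82/45]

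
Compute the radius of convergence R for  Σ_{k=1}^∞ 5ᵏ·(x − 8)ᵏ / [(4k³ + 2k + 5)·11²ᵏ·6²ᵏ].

R = 4356/5

The ratio of consecutive coefficients is [(4k³ + 2k + 5)/(4(k+1)³ + 2(k+1) + 5)] · 5/(121·36) → 5/4356.
Convergence for |x − 8| · 5/4356 < 1, i.e. |x − 8| < 4356/5. So R = 4356/5.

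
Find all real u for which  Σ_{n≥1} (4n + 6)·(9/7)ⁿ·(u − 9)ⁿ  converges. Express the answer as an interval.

(74/9, 88/9)

The ratio of consecutive coefficients is [(4(n+1) + 6)/(4n + 6)] · 9/7 → 9/7.
Hence the series converges for |u − 9| < 1/(9/7) = 7/9, so the radius of convergence is 7/9.
At u = 88/9: the n-th term does not approach 0; divergence by the term test.
At u = 74/9: the terms do not tend to 0, so the series diverges.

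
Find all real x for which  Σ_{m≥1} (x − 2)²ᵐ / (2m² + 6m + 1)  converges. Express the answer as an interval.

[1, 3]

By the ratio test, |a_{m+1}/a_m| = (2m² + 6m + 1)/(2(m+1)² + 6(m+1) + 1) → 1.
Successive powers of (x − 2) differ by 2, so the series converges when |x − 2|² · 1 < 1, i.e. |x − 2| < √(1) = 1. So R = 1.
Check x = 3: the terms are on the order of 1/m², so the series converges absolutely by comparison with the p-series (p = 2 > 1).
Check x = 1: the terms are on the order of 1/m², so the series converges absolutely by comparison with the p-series (p = 2 > 1).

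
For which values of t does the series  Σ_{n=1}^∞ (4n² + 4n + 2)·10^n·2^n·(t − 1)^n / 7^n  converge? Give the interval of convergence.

(13/20, 27/20)

The ratio of consecutive coefficients is [(4(n+1)² + 4(n+1) + 2)/(4n² + 4n + 2)] · 10·2/7 → 20/7.
Convergence for |t − 1| · 20/7 < 1, i.e. |t − 1| < 7/20. So R = 7/20.
At t = 27/20: the n-th term does not approach 0; divergence by the term test.
When t = 13/20, the terms have absolute value of order n², which does not tend to 0, so the series diverges by the divergence test.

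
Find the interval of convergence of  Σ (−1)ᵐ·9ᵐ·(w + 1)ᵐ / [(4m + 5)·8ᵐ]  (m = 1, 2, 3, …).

(-17/9, -1/9]

The ratio of consecutive coefficients is [(4m + 5)/(4(m+1) + 5)] · 9/8 → 9/8.
Convergence for |w + 1| · 9/8 < 1, i.e. |w + 1| < 8/9. So R = 8/9.
Check w = -1/9: convergence follows from the alternating series test (terms decrease monotonically to 0).
At w = -17/9: the terms behave like c/m; limit comparison with the harmonic series gives divergence.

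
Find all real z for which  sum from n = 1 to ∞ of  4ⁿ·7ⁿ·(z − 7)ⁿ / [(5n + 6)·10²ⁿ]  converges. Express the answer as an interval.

Apply the ratio test: |a_{n+1}| / |a_n| = [(5n + 6)/(5(n+1) + 6)] · 4·7/100, which tends to 7/25 as n → ∞.
Hence the series converges for |z − 7| < 1/(7/25) = 25/7, so the radius of convergence is 25/7.
Endpoint z = 74/7: the terms behave like c/n; limit comparison with the harmonic series gives divergence.
When z = 24/7, convergence follows from the alternating series test (terms decrease monotonically to 0).

[24/7, 74/7)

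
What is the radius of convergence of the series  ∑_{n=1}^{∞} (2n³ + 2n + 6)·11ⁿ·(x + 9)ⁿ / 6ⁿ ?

Ratio test: |a_{n+1}/a_n| = [(2(n+1)³ + 2(n+1) + 6)/(2n³ + 2n + 6)] · 11/6 → 11/6 as n → ∞.
The series converges when 11/6 · |x + 9| < 1, giving R = 6/11.

R = 6/11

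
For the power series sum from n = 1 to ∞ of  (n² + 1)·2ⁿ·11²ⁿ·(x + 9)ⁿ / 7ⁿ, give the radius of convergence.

R = 7/242

The ratio of consecutive coefficients is [((n+1)² + 1)/(n² + 1)] · 2·121/7 → 242/7.
The series converges when 242/7 · |x + 9| < 1, giving R = 7/242.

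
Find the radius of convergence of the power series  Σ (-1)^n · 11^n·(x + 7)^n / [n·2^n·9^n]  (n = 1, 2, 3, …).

R = 18/11

Ratio test: |a_{n+1}/a_n| = [n/(n+1)] · 11/(2·9) → 11/18 as n → ∞.
The series converges when 11/18 · |x + 7| < 1, giving R = 18/11.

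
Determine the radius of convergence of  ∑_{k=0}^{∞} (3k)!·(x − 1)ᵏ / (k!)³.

The ratio of consecutive coefficients is (3k+1)·(3k+2)·(3k+3)/(k+1)³ → 27.
The series converges when 27 · |x − 1| < 1, giving R = 1/27.

R = 1/27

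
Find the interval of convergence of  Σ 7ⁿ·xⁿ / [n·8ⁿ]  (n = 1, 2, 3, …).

Ratio test: |a_{n+1}/a_n| = [n/(n+1)] · 7/8 → 7/8 as n → ∞.
Convergence for |x| · 7/8 < 1, i.e. |x| < 8/7. So R = 8/7.
Endpoint x = 8/7: the terms are asymptotic to a nonzero constant times 1/n, so the series diverges by limit comparison with Σ 1/n.
When x = -8/7, an alternating series whose terms decrease to 0 in absolute value, so it converges by the Leibniz criterion.

[-8/7, 8/7)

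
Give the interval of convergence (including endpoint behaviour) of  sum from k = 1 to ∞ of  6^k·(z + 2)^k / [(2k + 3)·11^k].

[-23/6, -1/6)

By the ratio test, |a_{k+1}/a_k| = [(2k + 3)/(2(k+1) + 3)] · 6/11 → 6/11.
Convergence for |z + 2| · 6/11 < 1, i.e. |z + 2| < 11/6. So R = 11/6.
Check z = -1/6: comparison with the harmonic series Σ 1/k shows the series diverges.
Check z = -23/6: an alternating series whose terms decrease to 0 in absolute value, so it converges by the Leibniz criterion.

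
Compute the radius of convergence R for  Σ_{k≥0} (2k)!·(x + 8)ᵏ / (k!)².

The ratio of consecutive coefficients is (2k+1)·(2k+2)/(k+1)² → 4.
Hence the series converges for |x + 8| < 1/(4) = 1/4, so the radius of convergence is 1/4.

R = 1/4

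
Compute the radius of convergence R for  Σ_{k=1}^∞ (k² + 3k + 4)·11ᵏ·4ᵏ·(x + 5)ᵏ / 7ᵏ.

The ratio of consecutive coefficients is [((k+1)² + 3(k+1) + 4)/(k² + 3k + 4)] · 11·4/7 → 44/7.
Thus R = 1/(44/7) = 7/44.

R = 7/44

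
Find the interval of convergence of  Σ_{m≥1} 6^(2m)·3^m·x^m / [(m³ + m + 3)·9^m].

Ratio test: |a_{m+1}/a_m| = [(m³ + m + 3)/((m+1)³ + (m+1) + 3)] · 36·3/9 → 12 as m → ∞.
Thus R = 1/(12) = 1/12.
At x = 1/12: absolute convergence follows by limit comparison with Σ 1/m³.
When x = -1/12, the series is dominated by a constant times Σ 1/m³, which converges (p = 3 > 1).

[-1/12, 1/12]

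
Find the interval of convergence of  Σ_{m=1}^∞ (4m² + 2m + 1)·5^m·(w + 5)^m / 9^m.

Apply the ratio test: |a_{m+1}| / |a_m| = [(4(m+1)² + 2(m+1) + 1)/(4m² + 2m + 1)] · 5/9, which tends to 5/9 as m → ∞.
The series converges when 5/9 · |w + 5| < 1, giving R = 9/5.
Check w = -16/5: the terms have absolute value of order m², which does not tend to 0, so the series diverges by the divergence test.
When w = -34/5, the m-th term does not approach 0; divergence by the term test.

(-34/5, -16/5)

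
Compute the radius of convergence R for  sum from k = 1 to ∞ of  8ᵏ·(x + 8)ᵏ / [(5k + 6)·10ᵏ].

The ratio of consecutive coefficients is [(5k + 6)/(5(k+1) + 6)] · 8/10 → 4/5.
Convergence for |x + 8| · 4/5 < 1, i.e. |x + 8| < 5/4. So R = 5/4.

R = 5/4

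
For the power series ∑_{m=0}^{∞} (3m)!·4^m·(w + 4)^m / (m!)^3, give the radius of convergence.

R = 1/108

By the ratio test, |a_{m+1}/a_m| = (3m+1)·(3m+2)·(3m+3)/(m+1)³ · 4 → 108.
The series converges when 108 · |w + 4| < 1, giving R = 1/108.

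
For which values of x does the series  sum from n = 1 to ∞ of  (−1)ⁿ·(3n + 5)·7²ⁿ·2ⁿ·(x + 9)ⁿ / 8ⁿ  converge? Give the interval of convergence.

(-445/49, -437/49)

The ratio of consecutive coefficients is [(3(n+1) + 5)/(3n + 5)] · 49·2/8 → 49/4.
The series converges when 49/4 · |x + 9| < 1, giving R = 4/49.
When x = -437/49, the terms do not tend to 0, so the series diverges.
Endpoint x = -445/49: the terms do not tend to 0, so the series diverges.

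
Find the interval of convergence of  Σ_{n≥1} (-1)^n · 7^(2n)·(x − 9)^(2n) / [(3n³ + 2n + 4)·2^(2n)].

[61/7, 65/7]

Ratio test: |a_{n+1}/a_n| = [(3n³ + 2n + 4)/(3(n+1)³ + 2(n+1) + 4)] · 49/4 → 49/4 as n → ∞.
Successive powers of (x − 9) differ by 2, so the series converges when |x − 9|² · 49/4 < 1, i.e. |x − 9| < √(4/49) = 2/7. So R = 2/7.
Check x = 65/7: the series is dominated by a constant times Σ 1/n³, which converges (p = 3 > 1).
Endpoint x = 61/7: the terms are on the order of 1/n³, so the series converges absolutely by comparison with the p-series (p = 3 > 1).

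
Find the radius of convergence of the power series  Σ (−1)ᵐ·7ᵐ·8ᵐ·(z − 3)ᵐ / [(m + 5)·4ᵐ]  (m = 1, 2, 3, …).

R = 1/14

Ratio test: |a_{m+1}/a_m| = [(m + 5)/((m+1) + 5)] · 7·8/4 → 14 as m → ∞.
Thus R = 1/(14) = 1/14.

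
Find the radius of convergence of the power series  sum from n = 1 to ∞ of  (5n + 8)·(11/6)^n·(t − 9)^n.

R = 6/11

By the ratio test, |a_{n+1}/a_n| = [(5(n+1) + 8)/(5n + 8)] · 11/6 → 11/6.
Convergence for |t − 9| · 11/6 < 1, i.e. |t − 9| < 6/11. So R = 6/11.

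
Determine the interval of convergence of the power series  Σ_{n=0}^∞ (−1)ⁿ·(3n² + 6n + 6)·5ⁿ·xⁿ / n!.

Ratio test: |a_{n+1}/a_n| = (3(n+1)² + 6(n+1) + 6)/(3n² + 6n + 6) · 5 · 1/(n+1) → 0 as n → ∞.
Since the limit is 0 < 1 for every x, the series converges on all of ℝ and R = ∞.

(−∞, ∞)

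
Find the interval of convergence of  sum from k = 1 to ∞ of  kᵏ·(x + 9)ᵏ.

{-9}

Root test: |a_k|^(1/k) = k → ∞.
The root grows without bound, so R = 0 (convergence only at x = -9).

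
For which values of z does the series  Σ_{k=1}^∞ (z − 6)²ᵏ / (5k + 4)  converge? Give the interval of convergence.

(5, 7)

Apply the ratio test: |a_{k+1}| / |a_k| = (5k + 4)/(5(k+1) + 4), which tends to 1 as k → ∞.
Since the exponent of (z − 6) increases by 2 each term, convergence requires |z − 6|² < 1, hence R = 1.
When z = 7, comparison with the harmonic series Σ 1/k shows the series diverges.
Endpoint z = 5: comparison with the harmonic series Σ 1/k shows the series diverges.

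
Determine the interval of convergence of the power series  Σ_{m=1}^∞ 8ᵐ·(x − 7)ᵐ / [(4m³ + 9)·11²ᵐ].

Ratio test: |a_{m+1}/a_m| = [(4m³ + 9)/(4(m+1)³ + 9)] · 8/121 → 8/121 as m → ∞.
The series converges when 8/121 · |x − 7| < 1, giving R = 121/8.
When x = 177/8, absolute convergence follows by limit comparison with Σ 1/m³.
At x = -65/8: the series is dominated by a constant times Σ 1/m³, which converges (p = 3 > 1).

[-65/8, 177/8]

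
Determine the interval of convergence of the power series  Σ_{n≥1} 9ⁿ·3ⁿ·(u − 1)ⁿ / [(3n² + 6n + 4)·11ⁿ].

By the ratio test, |a_{n+1}/a_n| = [(3n² + 6n + 4)/(3(n+1)² + 6(n+1) + 4)] · 9·3/11 → 27/11.
Thus R = 1/(27/11) = 11/27.
When u = 38/27, the series is dominated by a constant times Σ 1/n², which converges (p = 2 > 1).
Endpoint u = 16/27: the terms are on the order of 1/n², so the series converges absolutely by comparison with the p-series (p = 2 > 1).

[16/27, 38/27]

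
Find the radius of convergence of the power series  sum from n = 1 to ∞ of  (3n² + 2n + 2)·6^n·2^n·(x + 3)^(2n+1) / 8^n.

R = √6/3

Apply the ratio test: |a_{n+1}| / |a_n| = [(3(n+1)² + 2(n+1) + 2)/(3n² + 2n + 2)] · 6·2/8, which tends to 3/2 as n → ∞.
Writing y = (x + 3)², the series in y has radius 2/3, so |x + 3| < √(2/3) and R = √6/3.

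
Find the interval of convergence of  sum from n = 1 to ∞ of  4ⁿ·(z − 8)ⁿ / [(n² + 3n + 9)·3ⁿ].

[29/4, 35/4]

By the ratio test, |a_{n+1}/a_n| = [(n² + 3n + 9)/((n+1)² + 3(n+1) + 9)] · 4/3 → 4/3.
Thus R = 1/(4/3) = 3/4.
When z = 35/4, the terms are on the order of 1/n², so the series converges absolutely by comparison with the p-series (p = 2 > 1).
When z = 29/4, the terms are on the order of 1/n², so the series converges absolutely by comparison with the p-series (p = 2 > 1).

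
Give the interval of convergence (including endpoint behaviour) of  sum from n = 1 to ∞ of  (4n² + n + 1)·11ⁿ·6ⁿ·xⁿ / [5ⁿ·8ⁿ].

Ratio test: |a_{n+1}/a_n| = [(4(n+1)² + (n+1) + 1)/(4n² + n + 1)] · 11·6/(5·8) → 33/20 as n → ∞.
Thus R = 1/(33/20) = 20/33.
Endpoint x = 20/33: the terms do not tend to 0, so the series diverges.
Endpoint x = -20/33: the terms do not tend to 0, so the series diverges.

(-20/33, 20/33)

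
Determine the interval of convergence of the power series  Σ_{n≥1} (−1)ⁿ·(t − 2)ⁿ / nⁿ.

Applying the root test, |a_n|^(1/n) = 1/n → 0.
Since the n-th root of |a_n| tends to 0, the series converges for all real t; R = ∞.

(−∞, ∞)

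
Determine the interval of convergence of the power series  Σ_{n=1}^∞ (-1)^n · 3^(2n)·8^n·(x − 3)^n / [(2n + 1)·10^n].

Ratio test: |a_{n+1}/a_n| = [(2n + 1)/(2(n+1) + 1)] · 9·8/10 → 36/5 as n → ∞.
Convergence for |x − 3| · 36/5 < 1, i.e. |x − 3| < 5/36. So R = 5/36.
At x = 113/36: the terms alternate in sign and decrease monotonically to 0 in absolute value (size ~ c/n), so the alternating series test gives convergence.
Check x = 103/36: comparison with the harmonic series Σ 1/n shows the series diverges.

(103/36, 113/36]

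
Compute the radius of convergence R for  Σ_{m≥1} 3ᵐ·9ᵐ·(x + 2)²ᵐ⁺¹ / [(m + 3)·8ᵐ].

Apply the ratio test: |a_{m+1}| / |a_m| = [(m + 3)/((m+1) + 3)] · 3·9/8, which tends to 27/8 as m → ∞.
Successive powers of (x + 2) differ by 2, so the series converges when |x + 2|² · 27/8 < 1, i.e. |x + 2| < √(8/27). So R = 2√6/9.

R = 2√6/9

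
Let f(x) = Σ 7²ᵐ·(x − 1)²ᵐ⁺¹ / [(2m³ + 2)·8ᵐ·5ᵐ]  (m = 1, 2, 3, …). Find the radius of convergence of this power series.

The ratio of consecutive coefficients is [(2m³ + 2)/(2(m+1)³ + 2)] · 49/(8·5) → 49/40.
Since the exponent of (x − 1) increases by 2 each term, convergence requires |x − 1|² < 40/49, hence R = 2√10/7.

R = 2√10/7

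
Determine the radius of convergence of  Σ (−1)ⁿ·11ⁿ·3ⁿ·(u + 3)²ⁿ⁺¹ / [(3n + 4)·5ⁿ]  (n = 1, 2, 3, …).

Ratio test: |a_{n+1}/a_n| = [(3n + 4)/(3(n+1) + 4)] · 11·3/5 → 33/5 as n → ∞.
Since the exponent of (u + 3) increases by 2 each term, convergence requires |u + 3|² < 5/33, hence R = √165/33.

R = √165/33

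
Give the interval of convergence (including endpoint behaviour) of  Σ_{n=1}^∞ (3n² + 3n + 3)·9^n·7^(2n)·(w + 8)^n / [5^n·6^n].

(-1186/147, -1166/147)

The ratio of consecutive coefficients is [(3(n+1)² + 3(n+1) + 3)/(3n² + 3n + 3)] · 9·49/(5·6) → 147/10.
Thus R = 1/(147/10) = 10/147.
Endpoint w = -1166/147: the terms do not tend to 0, so the series diverges.
Check w = -1186/147: the n-th term does not approach 0; divergence by the term test.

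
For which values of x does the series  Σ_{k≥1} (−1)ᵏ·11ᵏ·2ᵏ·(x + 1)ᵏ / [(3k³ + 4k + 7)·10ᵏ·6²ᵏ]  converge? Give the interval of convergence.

Ratio test: |a_{k+1}/a_k| = [(3k³ + 4k + 7)/(3(k+1)³ + 4(k+1) + 7)] · 11·2/(10·36) → 11/180 as k → ∞.
Hence the series converges for |x + 1| < 1/(11/180) = 180/11, so the radius of convergence is 180/11.
Endpoint x = 169/11: the terms are on the order of 1/k³, so the series converges absolutely by comparison with the p-series (p = 3 > 1).
When x = -191/11, the series is dominated by a constant times Σ 1/k³, which converges (p = 3 > 1).

[-191/11, 169/11]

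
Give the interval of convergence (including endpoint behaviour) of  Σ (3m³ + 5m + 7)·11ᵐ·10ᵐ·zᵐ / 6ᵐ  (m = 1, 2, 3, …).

(-3/55, 3/55)

The ratio of consecutive coefficients is [(3(m+1)³ + 5(m+1) + 7)/(3m³ + 5m + 7)] · 11·10/6 → 55/3.
The series converges when 55/3 · |z| < 1, giving R = 3/55.
When z = 3/55, the terms have absolute value of order m³, which does not tend to 0, so the series diverges by the divergence test.
Endpoint z = -3/55: the terms have absolute value of order m³, which does not tend to 0, so the series diverges by the divergence test.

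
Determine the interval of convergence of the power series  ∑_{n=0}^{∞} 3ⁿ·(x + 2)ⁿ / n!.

(−∞, ∞)

Apply the ratio test: |a_{n+1}| / |a_n| = 3 · 1/(n+1), which tends to 0 as n → ∞.
The limit is 0, so the series converges for all x; R = ∞.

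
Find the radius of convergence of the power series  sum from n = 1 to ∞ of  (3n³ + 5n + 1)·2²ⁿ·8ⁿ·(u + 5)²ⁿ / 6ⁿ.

Apply the ratio test: |a_{n+1}| / |a_n| = [(3(n+1)³ + 5(n+1) + 1)/(3n³ + 5n + 1)] · 4·8/6, which tends to 16/3 as n → ∞.
Since the exponent of (u + 5) increases by 2 each term, convergence requires |u + 5|² < 3/16, hence R = √3/4.

R = √3/4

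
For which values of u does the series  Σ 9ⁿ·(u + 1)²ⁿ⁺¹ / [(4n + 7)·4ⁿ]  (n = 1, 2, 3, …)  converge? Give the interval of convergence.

Ratio test: |a_{n+1}/a_n| = [(4n + 7)/(4(n+1) + 7)] · 9/4 → 9/4 as n → ∞.
Since the exponent of (u + 1) increases by 2 each term, convergence requires |u + 1|² < 4/9, hence R = 2/3.
Check u = -1/3: the terms behave like c/n; limit comparison with the harmonic series gives divergence.
When u = -5/3, comparison with the harmonic series Σ 1/n shows the series diverges.

(-5/3, -1/3)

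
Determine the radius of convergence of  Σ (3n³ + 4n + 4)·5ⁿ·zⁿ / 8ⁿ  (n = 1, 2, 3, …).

Ratio test: |a_{n+1}/a_n| = [(3(n+1)³ + 4(n+1) + 4)/(3n³ + 4n + 4)] · 5/8 → 5/8 as n → ∞.
Convergence for |z| · 5/8 < 1, i.e. |z| < 8/5. So R = 8/5.

R = 8/5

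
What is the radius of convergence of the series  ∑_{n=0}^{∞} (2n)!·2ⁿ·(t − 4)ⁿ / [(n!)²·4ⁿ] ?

Apply the ratio test: |a_{n+1}| / |a_n| = (2n+1)·(2n+2)/(n+1)² · 2/4, which tends to 2 as n → ∞.
The series converges when 2 · |t − 4| < 1, giving R = 1/2.

R = 1/2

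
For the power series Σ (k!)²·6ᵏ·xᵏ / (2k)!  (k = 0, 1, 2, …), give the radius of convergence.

R = 2/3

Ratio test: |a_{k+1}/a_k| = (k+1)²/[(2k+1)·(2k+2)] · 6 → 3/2 as k → ∞.
Convergence for |x| · 3/2 < 1, i.e. |x| < 2/3. So R = 2/3.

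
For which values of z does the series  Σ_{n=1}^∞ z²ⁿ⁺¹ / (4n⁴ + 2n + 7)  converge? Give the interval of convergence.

By the ratio test, |a_{n+1}/a_n| = (4n⁴ + 2n + 7)/(4(n+1)⁴ + 2(n+1) + 7) → 1.
Successive powers of z differ by 2, so the series converges when |z|² · 1 < 1, i.e. |z| < √(1) = 1. So R = 1.
At z = 1: the terms are on the order of 1/n⁴, so the series converges absolutely by comparison with the p-series (p = 4 > 1).
At z = -1: absolute convergence follows by limit comparison with Σ 1/n⁴.

[-1, 1]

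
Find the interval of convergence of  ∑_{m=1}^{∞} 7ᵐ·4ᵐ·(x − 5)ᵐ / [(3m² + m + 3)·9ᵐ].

[131/28, 149/28]

Ratio test: |a_{m+1}/a_m| = [(3m² + m + 3)/(3(m+1)² + (m+1) + 3)] · 7·4/9 → 28/9 as m → ∞.
Hence the series converges for |x − 5| < 1/(28/9) = 9/28, so the radius of convergence is 9/28.
When x = 149/28, the terms are on the order of 1/m², so the series converges absolutely by comparison with the p-series (p = 2 > 1).
Endpoint x = 131/28: absolute convergence follows by limit comparison with Σ 1/m².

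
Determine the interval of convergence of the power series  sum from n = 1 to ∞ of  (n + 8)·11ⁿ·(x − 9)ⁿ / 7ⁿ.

The ratio of consecutive coefficients is [((n+1) + 8)/(n + 8)] · 11/7 → 11/7.
Hence the series converges for |x − 9| < 1/(11/7) = 7/11, so the radius of convergence is 7/11.
Check x = 106/11: the terms have absolute value of order n, which does not tend to 0, so the series diverges by the divergence test.
When x = 92/11, the terms do not tend to 0, so the series diverges.

(92/11, 106/11)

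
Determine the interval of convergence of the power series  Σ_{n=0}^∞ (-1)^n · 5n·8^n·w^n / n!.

(−∞, ∞)

Ratio test: |a_{n+1}/a_n| = 5(n+1)/5n · 8 · 1/(n+1) → 0 as n → ∞.
The limit is 0, so the series converges for all w; R = ∞.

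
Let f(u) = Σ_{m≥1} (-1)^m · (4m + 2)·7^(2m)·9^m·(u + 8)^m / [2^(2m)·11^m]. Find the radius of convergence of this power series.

R = 44/441

Ratio test: |a_{m+1}/a_m| = [(4(m+1) + 2)/(4m + 2)] · 49·9/(4·11) → 441/44 as m → ∞.
Hence the series converges for |u + 8| < 1/(441/44) = 44/441, so the radius of convergence is 44/441.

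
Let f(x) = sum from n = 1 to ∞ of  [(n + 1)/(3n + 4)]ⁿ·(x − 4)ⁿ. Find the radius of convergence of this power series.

R = 3

Root test: |a_n|^(1/n) = (n + 1)/(3n + 4) → 1/3.
Hence the series converges for |x − 4| < 1/(1/3) = 3, so the radius of convergence is 3.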